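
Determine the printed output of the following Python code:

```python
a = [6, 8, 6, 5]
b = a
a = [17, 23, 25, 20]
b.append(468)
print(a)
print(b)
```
[17, 23, 25, 20]
[6, 8, 6, 5, 468]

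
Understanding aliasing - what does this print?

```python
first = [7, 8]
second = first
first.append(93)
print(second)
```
[7, 8, 93]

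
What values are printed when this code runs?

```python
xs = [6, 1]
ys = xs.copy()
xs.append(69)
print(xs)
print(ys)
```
[6, 1, 69]
[6, 1]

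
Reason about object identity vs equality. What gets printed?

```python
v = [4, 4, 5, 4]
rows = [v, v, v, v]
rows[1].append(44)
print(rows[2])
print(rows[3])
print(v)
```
[4, 4, 5, 4, 44]
[4, 4, 5, 4, 44]
[4, 4, 5, 4, 44]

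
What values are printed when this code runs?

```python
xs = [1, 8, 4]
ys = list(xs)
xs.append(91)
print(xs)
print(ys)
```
[1, 8, 4, 91]
[1, 8, 4]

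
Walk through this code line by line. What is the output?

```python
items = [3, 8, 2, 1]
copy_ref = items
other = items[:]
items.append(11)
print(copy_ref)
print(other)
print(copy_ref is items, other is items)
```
[3, 8, 2, 1, 11]
[3, 8, 2, 1]
True False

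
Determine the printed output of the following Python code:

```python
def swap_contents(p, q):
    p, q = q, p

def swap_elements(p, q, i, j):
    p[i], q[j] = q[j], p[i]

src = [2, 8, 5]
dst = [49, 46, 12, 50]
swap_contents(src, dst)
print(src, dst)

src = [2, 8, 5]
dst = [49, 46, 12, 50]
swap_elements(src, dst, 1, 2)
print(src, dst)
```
[2, 8, 5] [49, 46, 12, 50]
[2, 12, 5] [49, 46, 8, 50]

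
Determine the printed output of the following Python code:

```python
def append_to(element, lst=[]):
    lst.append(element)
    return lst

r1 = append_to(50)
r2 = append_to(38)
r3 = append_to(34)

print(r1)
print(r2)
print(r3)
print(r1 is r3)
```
[50, 38, 34]
[50, 38, 34]
[50, 38, 34]
True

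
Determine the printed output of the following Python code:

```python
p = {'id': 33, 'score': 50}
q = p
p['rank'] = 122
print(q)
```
{'id': 33, 'score': 50, 'rank': 122}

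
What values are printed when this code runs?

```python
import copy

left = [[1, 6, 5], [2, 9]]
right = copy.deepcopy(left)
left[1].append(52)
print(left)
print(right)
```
[[1, 6, 5], [2, 9, 52]]
[[1, 6, 5], [2, 9]]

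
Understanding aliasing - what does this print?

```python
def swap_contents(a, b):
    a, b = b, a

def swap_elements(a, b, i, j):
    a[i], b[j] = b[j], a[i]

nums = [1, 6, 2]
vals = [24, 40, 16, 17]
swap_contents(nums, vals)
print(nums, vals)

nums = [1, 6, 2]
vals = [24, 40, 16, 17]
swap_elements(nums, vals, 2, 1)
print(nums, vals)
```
[1, 6, 2] [24, 40, 16, 17]
[1, 6, 40] [24, 2, 16, 17]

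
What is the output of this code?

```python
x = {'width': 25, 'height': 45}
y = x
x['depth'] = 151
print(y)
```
{'width': 25, 'height': 45, 'depth': 151}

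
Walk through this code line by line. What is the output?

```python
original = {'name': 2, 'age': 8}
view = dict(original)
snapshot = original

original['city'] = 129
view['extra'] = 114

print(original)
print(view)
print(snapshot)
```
{'name': 2, 'age': 8, 'city': 129}
{'name': 2, 'age': 8, 'extra': 114}
{'name': 2, 'age': 8, 'city': 129}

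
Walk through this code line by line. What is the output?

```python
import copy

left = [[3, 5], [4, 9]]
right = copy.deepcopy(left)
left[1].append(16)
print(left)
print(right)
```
[[3, 5], [4, 9, 16]]
[[3, 5], [4, 9]]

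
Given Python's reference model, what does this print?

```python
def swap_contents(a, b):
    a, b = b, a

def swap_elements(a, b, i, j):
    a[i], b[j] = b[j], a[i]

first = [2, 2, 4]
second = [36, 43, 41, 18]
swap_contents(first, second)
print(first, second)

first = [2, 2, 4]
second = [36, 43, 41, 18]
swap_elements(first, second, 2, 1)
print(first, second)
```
[2, 2, 4] [36, 43, 41, 18]
[2, 2, 43] [36, 4, 41, 18]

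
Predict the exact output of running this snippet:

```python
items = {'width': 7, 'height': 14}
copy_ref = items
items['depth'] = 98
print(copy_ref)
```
{'width': 7, 'height': 14, 'depth': 98}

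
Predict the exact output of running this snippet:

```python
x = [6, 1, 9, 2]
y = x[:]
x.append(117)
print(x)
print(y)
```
[6, 1, 9, 2, 117]
[6, 1, 9, 2]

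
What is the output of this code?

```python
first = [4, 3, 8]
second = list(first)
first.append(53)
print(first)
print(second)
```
[4, 3, 8, 53]
[4, 3, 8]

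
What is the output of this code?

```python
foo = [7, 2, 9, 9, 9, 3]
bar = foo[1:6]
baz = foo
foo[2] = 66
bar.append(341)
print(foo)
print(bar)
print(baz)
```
[7, 2, 66, 9, 9, 3]
[2, 9, 9, 9, 3, 341]
[7, 2, 66, 9, 9, 3]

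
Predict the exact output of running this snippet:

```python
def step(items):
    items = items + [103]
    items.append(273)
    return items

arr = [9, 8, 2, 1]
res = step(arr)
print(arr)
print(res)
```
[9, 8, 2, 1]
[9, 8, 2, 1, 103, 273]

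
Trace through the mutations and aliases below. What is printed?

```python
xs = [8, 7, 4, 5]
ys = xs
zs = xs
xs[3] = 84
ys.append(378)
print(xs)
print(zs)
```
[8, 7, 4, 84, 378]
[8, 7, 4, 84, 378]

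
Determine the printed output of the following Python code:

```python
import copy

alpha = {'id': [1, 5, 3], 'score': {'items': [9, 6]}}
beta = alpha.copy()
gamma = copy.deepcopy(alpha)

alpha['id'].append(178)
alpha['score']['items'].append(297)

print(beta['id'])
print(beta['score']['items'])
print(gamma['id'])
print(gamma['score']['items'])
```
[1, 5, 3, 178]
[9, 6, 297]
[1, 5, 3]
[9, 6]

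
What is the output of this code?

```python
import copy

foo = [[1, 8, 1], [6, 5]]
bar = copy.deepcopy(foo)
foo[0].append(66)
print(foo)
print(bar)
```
[[1, 8, 1, 66], [6, 5]]
[[1, 8, 1], [6, 5]]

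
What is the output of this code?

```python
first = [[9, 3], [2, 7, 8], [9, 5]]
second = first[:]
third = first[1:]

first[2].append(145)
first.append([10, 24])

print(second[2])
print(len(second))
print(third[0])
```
[9, 5, 145]
3
[2, 7, 8]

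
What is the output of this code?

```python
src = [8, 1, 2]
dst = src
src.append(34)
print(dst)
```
[8, 1, 2, 34]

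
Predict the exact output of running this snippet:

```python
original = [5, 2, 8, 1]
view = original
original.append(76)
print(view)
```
[5, 2, 8, 1, 76]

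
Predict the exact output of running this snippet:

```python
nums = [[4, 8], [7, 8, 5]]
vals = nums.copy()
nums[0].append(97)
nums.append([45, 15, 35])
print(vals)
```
[[4, 8, 97], [7, 8, 5]]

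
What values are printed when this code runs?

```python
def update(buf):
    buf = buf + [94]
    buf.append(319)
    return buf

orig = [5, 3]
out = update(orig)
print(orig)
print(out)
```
[5, 3]
[5, 3, 94, 319]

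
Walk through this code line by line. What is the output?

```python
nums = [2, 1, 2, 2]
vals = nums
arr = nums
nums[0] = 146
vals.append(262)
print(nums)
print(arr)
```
[146, 1, 2, 2, 262]
[146, 1, 2, 2, 262]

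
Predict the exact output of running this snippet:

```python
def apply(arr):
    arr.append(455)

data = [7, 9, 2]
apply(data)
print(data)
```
[7, 9, 2, 455]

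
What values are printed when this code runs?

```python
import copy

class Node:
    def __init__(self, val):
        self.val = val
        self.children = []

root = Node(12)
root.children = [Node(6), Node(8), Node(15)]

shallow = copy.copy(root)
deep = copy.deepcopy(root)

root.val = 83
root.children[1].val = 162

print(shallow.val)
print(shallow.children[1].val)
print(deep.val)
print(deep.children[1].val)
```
12
162
12
8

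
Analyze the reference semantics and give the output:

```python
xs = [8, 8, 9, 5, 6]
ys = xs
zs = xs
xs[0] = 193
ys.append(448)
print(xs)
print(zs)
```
[193, 8, 9, 5, 6, 448]
[193, 8, 9, 5, 6, 448]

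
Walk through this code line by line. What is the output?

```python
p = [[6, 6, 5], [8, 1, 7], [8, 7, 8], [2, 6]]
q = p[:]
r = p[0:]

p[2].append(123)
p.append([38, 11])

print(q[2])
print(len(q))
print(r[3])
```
[8, 7, 8, 123]
4
[2, 6]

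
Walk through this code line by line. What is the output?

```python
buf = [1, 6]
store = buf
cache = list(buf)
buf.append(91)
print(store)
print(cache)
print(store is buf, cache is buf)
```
[1, 6, 91]
[1, 6]
True False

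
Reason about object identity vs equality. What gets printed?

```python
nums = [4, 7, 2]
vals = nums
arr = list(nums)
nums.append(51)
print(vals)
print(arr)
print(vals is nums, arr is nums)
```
[4, 7, 2, 51]
[4, 7, 2]
True False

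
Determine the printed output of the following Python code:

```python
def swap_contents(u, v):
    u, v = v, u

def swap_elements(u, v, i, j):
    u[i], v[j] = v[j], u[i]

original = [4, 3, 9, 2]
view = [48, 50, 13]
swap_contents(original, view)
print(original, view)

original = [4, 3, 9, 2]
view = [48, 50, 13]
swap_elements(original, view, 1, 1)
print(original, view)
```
[4, 3, 9, 2] [48, 50, 13]
[4, 50, 9, 2] [48, 3, 13]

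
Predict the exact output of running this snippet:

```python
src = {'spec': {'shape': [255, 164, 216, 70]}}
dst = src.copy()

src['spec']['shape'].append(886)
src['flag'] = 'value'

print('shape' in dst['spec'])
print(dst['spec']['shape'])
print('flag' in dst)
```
True
[255, 164, 216, 70, 886]
False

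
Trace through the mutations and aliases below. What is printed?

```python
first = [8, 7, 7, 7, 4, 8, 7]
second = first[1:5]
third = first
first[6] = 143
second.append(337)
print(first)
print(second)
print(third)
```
[8, 7, 7, 7, 4, 8, 143]
[7, 7, 7, 4, 337]
[8, 7, 7, 7, 4, 8, 143]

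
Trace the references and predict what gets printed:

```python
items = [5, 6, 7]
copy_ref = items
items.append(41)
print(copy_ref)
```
[5, 6, 7, 41]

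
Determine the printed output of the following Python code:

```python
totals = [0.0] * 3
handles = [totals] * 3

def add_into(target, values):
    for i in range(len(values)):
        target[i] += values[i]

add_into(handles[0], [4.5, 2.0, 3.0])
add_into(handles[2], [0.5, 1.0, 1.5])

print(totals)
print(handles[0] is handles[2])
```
[5.0, 3.0, 4.5]
True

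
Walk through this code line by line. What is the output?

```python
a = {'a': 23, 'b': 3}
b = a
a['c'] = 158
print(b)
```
{'a': 23, 'b': 3, 'c': 158}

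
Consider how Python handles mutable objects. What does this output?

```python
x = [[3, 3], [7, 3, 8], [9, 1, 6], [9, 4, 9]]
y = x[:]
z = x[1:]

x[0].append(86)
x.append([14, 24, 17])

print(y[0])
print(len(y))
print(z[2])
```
[3, 3, 86]
4
[9, 4, 9]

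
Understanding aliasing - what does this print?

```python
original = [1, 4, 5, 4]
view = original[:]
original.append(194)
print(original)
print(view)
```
[1, 4, 5, 4, 194]
[1, 4, 5, 4]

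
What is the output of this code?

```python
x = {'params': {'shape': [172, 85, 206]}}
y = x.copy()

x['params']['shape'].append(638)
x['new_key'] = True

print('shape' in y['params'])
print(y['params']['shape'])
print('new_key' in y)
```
True
[172, 85, 206, 638]
False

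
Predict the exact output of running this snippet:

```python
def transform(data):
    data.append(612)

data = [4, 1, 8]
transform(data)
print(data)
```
[4, 1, 8, 612]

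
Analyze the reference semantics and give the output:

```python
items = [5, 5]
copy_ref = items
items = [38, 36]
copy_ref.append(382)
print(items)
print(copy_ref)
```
[38, 36]
[5, 5, 382]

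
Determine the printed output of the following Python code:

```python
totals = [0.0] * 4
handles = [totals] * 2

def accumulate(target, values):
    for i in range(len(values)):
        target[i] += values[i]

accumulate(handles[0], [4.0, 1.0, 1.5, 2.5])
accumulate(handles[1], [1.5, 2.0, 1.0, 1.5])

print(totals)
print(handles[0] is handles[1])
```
[5.5, 3.0, 2.5, 4.0]
True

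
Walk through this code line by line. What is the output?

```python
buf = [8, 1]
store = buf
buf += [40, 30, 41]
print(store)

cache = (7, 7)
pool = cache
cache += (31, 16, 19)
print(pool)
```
[8, 1, 40, 30, 41]
(7, 7)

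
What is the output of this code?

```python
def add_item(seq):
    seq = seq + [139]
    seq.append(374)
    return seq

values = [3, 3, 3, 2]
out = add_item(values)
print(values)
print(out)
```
[3, 3, 3, 2]
[3, 3, 3, 2, 139, 374]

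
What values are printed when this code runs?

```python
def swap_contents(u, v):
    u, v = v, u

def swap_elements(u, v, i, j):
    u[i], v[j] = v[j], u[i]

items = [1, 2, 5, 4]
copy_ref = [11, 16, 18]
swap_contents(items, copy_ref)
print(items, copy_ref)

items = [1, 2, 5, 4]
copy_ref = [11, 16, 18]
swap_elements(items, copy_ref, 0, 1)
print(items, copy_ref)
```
[1, 2, 5, 4] [11, 16, 18]
[16, 2, 5, 4] [11, 1, 18]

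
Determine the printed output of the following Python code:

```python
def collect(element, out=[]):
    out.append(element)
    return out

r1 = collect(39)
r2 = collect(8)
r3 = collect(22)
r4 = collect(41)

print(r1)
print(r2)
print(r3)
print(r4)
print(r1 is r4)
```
[39, 8, 22, 41]
[39, 8, 22, 41]
[39, 8, 22, 41]
[39, 8, 22, 41]
True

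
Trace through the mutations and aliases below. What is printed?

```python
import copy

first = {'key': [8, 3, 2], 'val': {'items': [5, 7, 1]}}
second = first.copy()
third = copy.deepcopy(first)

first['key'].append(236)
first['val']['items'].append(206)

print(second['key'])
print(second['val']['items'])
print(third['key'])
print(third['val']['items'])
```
[8, 3, 2, 236]
[5, 7, 1, 206]
[8, 3, 2]
[5, 7, 1]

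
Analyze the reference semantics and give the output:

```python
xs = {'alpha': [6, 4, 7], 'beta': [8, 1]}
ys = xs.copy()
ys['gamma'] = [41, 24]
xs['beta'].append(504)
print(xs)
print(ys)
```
{'alpha': [6, 4, 7], 'beta': [8, 1, 504]}
{'alpha': [6, 4, 7], 'beta': [8, 1, 504], 'gamma': [41, 24]}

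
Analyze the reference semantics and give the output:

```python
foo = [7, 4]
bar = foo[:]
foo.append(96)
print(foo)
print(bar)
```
[7, 4, 96]
[7, 4]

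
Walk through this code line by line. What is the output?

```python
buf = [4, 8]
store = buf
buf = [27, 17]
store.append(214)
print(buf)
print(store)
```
[27, 17]
[4, 8, 214]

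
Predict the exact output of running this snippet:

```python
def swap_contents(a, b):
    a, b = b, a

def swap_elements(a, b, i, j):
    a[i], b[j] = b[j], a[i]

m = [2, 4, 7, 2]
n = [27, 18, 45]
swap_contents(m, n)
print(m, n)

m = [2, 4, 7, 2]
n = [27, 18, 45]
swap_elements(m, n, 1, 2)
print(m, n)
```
[2, 4, 7, 2] [27, 18, 45]
[2, 45, 7, 2] [27, 18, 4]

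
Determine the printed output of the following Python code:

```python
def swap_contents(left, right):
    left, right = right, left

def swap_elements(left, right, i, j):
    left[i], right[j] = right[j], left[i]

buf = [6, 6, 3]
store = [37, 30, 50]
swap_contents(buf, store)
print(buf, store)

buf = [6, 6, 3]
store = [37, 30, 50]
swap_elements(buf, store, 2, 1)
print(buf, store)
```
[6, 6, 3] [37, 30, 50]
[6, 6, 30] [37, 3, 50]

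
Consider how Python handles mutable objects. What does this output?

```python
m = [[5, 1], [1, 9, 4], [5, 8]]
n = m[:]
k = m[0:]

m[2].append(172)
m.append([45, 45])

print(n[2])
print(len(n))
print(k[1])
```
[5, 8, 172]
3
[1, 9, 4]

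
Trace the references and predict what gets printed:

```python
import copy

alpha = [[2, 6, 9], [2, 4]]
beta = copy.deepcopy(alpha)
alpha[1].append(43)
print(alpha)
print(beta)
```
[[2, 6, 9], [2, 4, 43]]
[[2, 6, 9], [2, 4]]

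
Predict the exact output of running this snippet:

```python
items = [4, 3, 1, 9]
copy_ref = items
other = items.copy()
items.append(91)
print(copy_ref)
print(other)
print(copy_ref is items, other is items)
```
[4, 3, 1, 9, 91]
[4, 3, 1, 9]
True False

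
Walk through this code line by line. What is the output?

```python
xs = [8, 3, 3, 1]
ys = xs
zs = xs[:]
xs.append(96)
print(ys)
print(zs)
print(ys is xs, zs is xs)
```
[8, 3, 3, 1, 96]
[8, 3, 3, 1]
True False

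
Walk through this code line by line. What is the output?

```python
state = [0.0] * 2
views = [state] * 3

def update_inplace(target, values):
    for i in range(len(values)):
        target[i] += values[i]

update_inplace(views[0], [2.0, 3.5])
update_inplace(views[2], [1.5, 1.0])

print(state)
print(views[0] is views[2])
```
[3.5, 4.5]
True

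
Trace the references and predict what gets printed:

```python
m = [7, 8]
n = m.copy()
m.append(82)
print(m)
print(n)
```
[7, 8, 82]
[7, 8]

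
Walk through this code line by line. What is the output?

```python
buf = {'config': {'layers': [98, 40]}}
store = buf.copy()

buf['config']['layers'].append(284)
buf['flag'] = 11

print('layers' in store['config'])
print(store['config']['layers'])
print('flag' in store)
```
True
[98, 40, 284]
False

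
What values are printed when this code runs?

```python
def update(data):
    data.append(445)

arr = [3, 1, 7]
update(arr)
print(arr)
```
[3, 1, 7, 445]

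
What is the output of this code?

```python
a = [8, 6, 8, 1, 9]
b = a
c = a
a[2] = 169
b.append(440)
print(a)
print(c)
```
[8, 6, 169, 1, 9, 440]
[8, 6, 169, 1, 9, 440]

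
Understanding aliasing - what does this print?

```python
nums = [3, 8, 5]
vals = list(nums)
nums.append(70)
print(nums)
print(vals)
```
[3, 8, 5, 70]
[3, 8, 5]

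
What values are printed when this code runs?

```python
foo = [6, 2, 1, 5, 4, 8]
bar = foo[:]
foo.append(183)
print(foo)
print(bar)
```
[6, 2, 1, 5, 4, 8, 183]
[6, 2, 1, 5, 4, 8]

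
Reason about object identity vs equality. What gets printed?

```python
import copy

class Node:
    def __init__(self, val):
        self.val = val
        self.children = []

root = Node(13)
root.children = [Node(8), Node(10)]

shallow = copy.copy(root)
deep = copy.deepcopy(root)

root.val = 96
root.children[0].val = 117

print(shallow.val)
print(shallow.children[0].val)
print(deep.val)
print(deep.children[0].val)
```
13
117
13
8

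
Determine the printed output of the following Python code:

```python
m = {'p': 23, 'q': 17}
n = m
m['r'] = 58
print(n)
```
{'p': 23, 'q': 17, 'r': 58}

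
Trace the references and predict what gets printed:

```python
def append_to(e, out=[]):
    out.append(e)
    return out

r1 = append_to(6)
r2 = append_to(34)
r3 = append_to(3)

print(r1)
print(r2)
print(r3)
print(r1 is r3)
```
[6, 34, 3]
[6, 34, 3]
[6, 34, 3]
True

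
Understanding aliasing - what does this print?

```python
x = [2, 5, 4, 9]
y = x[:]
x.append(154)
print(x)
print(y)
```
[2, 5, 4, 9, 154]
[2, 5, 4, 9]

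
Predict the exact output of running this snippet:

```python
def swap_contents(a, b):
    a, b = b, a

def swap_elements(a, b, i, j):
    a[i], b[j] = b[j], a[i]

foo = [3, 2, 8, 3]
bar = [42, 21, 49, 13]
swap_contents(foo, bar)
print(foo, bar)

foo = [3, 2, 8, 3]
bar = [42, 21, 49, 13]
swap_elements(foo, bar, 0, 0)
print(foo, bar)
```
[3, 2, 8, 3] [42, 21, 49, 13]
[42, 2, 8, 3] [3, 21, 49, 13]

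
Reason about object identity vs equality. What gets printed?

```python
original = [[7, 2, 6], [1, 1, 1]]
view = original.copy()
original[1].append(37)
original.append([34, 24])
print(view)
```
[[7, 2, 6], [1, 1, 1, 37]]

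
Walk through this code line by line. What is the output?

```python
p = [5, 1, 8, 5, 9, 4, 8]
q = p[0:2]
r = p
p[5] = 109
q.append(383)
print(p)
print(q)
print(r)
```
[5, 1, 8, 5, 9, 109, 8]
[5, 1, 383]
[5, 1, 8, 5, 9, 109, 8]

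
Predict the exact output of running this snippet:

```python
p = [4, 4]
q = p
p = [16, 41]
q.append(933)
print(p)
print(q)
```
[16, 41]
[4, 4, 933]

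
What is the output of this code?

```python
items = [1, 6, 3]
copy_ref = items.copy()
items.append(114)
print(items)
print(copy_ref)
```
[1, 6, 3, 114]
[1, 6, 3]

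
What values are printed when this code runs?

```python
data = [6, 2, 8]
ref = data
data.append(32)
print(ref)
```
[6, 2, 8, 32]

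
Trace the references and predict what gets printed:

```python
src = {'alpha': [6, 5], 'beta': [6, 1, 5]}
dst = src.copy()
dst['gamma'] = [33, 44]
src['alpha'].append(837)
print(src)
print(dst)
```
{'alpha': [6, 5, 837], 'beta': [6, 1, 5]}
{'alpha': [6, 5, 837], 'beta': [6, 1, 5], 'gamma': [33, 44]}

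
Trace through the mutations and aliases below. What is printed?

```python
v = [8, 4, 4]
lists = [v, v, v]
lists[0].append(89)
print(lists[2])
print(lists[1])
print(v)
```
[8, 4, 4, 89]
[8, 4, 4, 89]
[8, 4, 4, 89]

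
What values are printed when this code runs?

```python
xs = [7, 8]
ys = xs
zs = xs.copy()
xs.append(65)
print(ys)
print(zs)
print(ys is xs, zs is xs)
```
[7, 8, 65]
[7, 8]
True False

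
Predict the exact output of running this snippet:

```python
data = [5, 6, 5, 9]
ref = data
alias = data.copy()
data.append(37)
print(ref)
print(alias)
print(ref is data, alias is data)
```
[5, 6, 5, 9, 37]
[5, 6, 5, 9]
True False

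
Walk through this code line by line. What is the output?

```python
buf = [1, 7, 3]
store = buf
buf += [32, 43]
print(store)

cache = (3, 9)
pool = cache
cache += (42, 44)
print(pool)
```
[1, 7, 3, 32, 43]
(3, 9)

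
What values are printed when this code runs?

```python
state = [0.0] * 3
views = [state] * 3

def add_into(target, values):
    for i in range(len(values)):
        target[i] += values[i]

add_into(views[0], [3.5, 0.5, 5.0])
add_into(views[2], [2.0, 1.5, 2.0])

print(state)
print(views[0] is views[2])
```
[5.5, 2.0, 7.0]
True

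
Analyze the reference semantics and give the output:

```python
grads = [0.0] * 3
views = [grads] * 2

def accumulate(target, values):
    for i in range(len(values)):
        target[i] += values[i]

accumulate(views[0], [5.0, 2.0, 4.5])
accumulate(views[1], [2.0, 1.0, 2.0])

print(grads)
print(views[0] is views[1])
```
[7.0, 3.0, 6.5]
True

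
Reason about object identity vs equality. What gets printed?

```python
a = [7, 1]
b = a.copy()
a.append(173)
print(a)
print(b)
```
[7, 1, 173]
[7, 1]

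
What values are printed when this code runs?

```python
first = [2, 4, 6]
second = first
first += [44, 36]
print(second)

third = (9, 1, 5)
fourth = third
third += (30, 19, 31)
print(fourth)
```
[2, 4, 6, 44, 36]
(9, 1, 5)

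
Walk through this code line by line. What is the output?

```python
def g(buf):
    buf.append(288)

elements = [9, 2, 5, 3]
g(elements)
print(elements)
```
[9, 2, 5, 3, 288]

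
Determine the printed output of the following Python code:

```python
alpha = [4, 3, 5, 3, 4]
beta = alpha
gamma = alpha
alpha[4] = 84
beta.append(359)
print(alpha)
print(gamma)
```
[4, 3, 5, 3, 84, 359]
[4, 3, 5, 3, 84, 359]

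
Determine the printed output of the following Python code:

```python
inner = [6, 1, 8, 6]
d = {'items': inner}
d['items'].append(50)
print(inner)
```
[6, 1, 8, 6, 50]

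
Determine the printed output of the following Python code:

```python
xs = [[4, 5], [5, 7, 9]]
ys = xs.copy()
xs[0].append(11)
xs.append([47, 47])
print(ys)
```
[[4, 5, 11], [5, 7, 9]]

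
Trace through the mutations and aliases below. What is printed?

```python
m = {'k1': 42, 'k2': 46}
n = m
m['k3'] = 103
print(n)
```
{'k1': 42, 'k2': 46, 'k3': 103}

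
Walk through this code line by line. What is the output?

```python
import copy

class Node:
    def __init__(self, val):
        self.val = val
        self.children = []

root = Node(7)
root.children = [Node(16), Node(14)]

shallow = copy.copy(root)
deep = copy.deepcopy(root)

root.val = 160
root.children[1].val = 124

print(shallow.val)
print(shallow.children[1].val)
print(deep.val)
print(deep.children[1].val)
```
7
124
7
14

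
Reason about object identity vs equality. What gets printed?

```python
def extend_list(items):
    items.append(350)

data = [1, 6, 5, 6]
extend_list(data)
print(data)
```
[1, 6, 5, 6, 350]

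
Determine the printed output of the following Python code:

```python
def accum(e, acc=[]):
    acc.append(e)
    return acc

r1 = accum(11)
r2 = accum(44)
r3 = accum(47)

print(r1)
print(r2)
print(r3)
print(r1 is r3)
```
[11, 44, 47]
[11, 44, 47]
[11, 44, 47]
True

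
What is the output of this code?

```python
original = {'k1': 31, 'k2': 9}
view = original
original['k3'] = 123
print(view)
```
{'k1': 31, 'k2': 9, 'k3': 123}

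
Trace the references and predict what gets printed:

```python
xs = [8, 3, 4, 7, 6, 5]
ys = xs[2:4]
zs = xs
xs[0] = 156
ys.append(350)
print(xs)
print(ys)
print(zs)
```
[156, 3, 4, 7, 6, 5]
[4, 7, 350]
[156, 3, 4, 7, 6, 5]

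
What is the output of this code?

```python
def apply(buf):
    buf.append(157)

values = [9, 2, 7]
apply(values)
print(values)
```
[9, 2, 7, 157]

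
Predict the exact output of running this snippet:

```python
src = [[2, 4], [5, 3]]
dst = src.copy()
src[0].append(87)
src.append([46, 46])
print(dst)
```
[[2, 4, 87], [5, 3]]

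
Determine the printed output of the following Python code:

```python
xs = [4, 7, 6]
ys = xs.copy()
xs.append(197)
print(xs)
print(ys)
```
[4, 7, 6, 197]
[4, 7, 6]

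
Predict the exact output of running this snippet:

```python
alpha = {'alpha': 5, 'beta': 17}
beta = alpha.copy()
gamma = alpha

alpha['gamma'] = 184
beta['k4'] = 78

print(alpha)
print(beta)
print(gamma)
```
{'alpha': 5, 'beta': 17, 'gamma': 184}
{'alpha': 5, 'beta': 17, 'k4': 78}
{'alpha': 5, 'beta': 17, 'gamma': 184}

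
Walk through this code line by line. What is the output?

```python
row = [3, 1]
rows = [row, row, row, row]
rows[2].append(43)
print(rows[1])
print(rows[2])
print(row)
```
[3, 1, 43]
[3, 1, 43]
[3, 1, 43]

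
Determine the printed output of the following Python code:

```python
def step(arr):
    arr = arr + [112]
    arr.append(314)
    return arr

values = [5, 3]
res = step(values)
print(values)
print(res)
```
[5, 3]
[5, 3, 112, 314]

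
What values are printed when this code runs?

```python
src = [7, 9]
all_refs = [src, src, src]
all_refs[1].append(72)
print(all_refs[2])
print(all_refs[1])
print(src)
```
[7, 9, 72]
[7, 9, 72]
[7, 9, 72]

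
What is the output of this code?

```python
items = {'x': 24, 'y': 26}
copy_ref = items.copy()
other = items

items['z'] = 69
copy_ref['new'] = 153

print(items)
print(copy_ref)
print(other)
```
{'x': 24, 'y': 26, 'z': 69}
{'x': 24, 'y': 26, 'new': 153}
{'x': 24, 'y': 26, 'z': 69}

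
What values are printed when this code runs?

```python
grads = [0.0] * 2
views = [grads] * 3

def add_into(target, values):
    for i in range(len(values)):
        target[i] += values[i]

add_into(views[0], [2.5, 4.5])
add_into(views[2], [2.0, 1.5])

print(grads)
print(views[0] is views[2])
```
[4.5, 6.0]
True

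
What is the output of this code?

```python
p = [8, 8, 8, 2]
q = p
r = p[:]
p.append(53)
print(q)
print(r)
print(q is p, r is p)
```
[8, 8, 8, 2, 53]
[8, 8, 8, 2]
True False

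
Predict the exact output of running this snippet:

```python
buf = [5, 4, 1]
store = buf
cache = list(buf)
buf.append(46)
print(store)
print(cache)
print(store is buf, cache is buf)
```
[5, 4, 1, 46]
[5, 4, 1]
True False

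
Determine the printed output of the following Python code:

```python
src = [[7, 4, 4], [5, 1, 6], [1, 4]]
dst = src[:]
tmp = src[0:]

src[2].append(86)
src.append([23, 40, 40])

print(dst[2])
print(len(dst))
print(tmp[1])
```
[1, 4, 86]
3
[5, 1, 6]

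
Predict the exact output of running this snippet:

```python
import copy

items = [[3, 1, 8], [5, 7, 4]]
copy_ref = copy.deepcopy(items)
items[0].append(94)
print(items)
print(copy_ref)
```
[[3, 1, 8, 94], [5, 7, 4]]
[[3, 1, 8], [5, 7, 4]]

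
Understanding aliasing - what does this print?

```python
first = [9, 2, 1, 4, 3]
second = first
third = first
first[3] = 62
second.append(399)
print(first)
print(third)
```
[9, 2, 1, 62, 3, 399]
[9, 2, 1, 62, 3, 399]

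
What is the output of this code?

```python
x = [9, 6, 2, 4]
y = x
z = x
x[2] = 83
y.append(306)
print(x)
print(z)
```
[9, 6, 83, 4, 306]
[9, 6, 83, 4, 306]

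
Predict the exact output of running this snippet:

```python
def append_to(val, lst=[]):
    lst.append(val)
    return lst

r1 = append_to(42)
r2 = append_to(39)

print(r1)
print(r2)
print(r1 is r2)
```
[42, 39]
[42, 39]
True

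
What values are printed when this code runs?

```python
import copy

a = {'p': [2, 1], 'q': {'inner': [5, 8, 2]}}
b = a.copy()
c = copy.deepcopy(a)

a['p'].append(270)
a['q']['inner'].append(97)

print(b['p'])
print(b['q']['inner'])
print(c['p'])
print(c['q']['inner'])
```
[2, 1, 270]
[5, 8, 2, 97]
[2, 1]
[5, 8, 2]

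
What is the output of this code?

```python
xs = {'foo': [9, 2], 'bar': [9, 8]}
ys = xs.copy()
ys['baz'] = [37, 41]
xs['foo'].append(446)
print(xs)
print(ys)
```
{'foo': [9, 2, 446], 'bar': [9, 8]}
{'foo': [9, 2, 446], 'bar': [9, 8], 'baz': [37, 41]}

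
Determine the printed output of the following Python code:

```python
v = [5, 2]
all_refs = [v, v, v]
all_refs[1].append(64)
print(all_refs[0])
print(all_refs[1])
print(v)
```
[5, 2, 64]
[5, 2, 64]
[5, 2, 64]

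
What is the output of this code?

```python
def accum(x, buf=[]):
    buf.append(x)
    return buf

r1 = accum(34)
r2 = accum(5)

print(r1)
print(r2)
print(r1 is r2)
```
[34, 5]
[34, 5]
True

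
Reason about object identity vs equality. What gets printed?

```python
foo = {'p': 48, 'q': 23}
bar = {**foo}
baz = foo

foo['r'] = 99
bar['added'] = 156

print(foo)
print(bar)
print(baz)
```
{'p': 48, 'q': 23, 'r': 99}
{'p': 48, 'q': 23, 'added': 156}
{'p': 48, 'q': 23, 'r': 99}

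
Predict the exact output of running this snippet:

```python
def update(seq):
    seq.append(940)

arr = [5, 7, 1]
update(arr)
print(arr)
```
[5, 7, 1, 940]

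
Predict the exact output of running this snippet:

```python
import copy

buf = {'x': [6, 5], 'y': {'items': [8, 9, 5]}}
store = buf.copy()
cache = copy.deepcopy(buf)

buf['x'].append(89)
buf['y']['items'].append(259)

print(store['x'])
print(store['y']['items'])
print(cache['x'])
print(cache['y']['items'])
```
[6, 5, 89]
[8, 9, 5, 259]
[6, 5]
[8, 9, 5]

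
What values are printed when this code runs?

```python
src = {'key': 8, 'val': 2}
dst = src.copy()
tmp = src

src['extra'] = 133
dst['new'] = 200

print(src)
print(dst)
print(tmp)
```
{'key': 8, 'val': 2, 'extra': 133}
{'key': 8, 'val': 2, 'new': 200}
{'key': 8, 'val': 2, 'extra': 133}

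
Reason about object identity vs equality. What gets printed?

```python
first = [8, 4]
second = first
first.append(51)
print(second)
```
[8, 4, 51]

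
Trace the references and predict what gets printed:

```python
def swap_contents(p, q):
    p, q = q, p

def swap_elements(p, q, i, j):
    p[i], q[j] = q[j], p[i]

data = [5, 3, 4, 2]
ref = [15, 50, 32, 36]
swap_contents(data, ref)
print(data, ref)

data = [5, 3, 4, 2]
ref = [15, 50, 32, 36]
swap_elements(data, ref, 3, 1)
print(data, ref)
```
[5, 3, 4, 2] [15, 50, 32, 36]
[5, 3, 4, 50] [15, 2, 32, 36]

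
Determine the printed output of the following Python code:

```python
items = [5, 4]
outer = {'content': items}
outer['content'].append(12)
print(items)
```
[5, 4, 12]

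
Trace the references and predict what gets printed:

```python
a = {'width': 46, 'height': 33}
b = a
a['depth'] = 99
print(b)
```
{'width': 46, 'height': 33, 'depth': 99}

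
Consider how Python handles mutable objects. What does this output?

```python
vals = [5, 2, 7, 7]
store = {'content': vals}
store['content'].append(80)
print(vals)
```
[5, 2, 7, 7, 80]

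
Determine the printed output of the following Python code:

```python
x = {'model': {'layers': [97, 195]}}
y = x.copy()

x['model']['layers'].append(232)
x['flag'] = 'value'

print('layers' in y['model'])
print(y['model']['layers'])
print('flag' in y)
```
True
[97, 195, 232]
False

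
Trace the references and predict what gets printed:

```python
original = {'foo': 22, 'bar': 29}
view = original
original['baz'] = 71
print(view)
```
{'foo': 22, 'bar': 29, 'baz': 71}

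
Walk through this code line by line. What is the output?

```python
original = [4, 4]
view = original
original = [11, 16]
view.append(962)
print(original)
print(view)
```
[11, 16]
[4, 4, 962]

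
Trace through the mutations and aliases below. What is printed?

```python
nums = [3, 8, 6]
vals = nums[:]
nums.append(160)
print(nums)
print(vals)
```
[3, 8, 6, 160]
[3, 8, 6]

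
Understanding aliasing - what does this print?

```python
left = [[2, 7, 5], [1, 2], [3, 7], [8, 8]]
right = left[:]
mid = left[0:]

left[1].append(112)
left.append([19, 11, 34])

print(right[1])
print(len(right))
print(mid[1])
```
[1, 2, 112]
4
[1, 2, 112]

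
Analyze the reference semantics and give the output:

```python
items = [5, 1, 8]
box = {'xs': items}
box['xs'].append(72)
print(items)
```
[5, 1, 8, 72]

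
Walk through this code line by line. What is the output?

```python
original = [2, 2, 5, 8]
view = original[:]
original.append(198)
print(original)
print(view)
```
[2, 2, 5, 8, 198]
[2, 2, 5, 8]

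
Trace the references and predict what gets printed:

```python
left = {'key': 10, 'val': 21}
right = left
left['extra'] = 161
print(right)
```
{'key': 10, 'val': 21, 'extra': 161}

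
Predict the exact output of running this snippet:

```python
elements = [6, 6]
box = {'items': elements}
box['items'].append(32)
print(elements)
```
[6, 6, 32]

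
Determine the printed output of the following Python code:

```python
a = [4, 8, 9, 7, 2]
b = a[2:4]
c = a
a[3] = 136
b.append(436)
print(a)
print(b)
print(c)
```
[4, 8, 9, 136, 2]
[9, 7, 436]
[4, 8, 9, 136, 2]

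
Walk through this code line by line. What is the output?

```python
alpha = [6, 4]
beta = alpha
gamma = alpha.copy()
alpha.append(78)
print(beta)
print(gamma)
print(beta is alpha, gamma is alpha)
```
[6, 4, 78]
[6, 4]
True False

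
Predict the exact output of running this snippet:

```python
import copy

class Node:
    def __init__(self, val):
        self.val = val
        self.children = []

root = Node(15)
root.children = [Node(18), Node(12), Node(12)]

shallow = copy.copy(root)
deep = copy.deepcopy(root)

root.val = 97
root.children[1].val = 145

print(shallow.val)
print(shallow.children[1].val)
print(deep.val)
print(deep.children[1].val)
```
15
145
15
12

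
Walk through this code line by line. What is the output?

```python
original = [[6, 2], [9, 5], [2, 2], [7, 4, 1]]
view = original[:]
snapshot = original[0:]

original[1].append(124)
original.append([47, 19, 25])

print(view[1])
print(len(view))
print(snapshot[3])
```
[9, 5, 124]
4
[7, 4, 1]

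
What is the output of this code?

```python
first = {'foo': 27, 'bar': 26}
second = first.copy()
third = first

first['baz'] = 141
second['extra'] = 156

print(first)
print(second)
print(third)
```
{'foo': 27, 'bar': 26, 'baz': 141}
{'foo': 27, 'bar': 26, 'extra': 156}
{'foo': 27, 'bar': 26, 'baz': 141}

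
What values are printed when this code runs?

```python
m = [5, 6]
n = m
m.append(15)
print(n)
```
[5, 6, 15]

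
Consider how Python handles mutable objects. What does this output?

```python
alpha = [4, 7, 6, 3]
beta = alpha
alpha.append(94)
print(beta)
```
[4, 7, 6, 3, 94]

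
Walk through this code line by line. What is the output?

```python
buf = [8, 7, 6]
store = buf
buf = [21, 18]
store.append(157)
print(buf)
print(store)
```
[21, 18]
[8, 7, 6, 157]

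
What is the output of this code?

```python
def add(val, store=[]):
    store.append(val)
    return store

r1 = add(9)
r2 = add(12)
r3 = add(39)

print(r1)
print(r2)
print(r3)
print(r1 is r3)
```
[9, 12, 39]
[9, 12, 39]
[9, 12, 39]
True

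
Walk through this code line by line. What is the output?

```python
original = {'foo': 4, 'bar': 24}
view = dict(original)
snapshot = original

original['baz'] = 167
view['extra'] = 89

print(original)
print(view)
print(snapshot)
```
{'foo': 4, 'bar': 24, 'baz': 167}
{'foo': 4, 'bar': 24, 'extra': 89}
{'foo': 4, 'bar': 24, 'baz': 167}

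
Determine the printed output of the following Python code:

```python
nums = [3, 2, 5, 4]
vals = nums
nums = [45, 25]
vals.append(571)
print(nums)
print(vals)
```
[45, 25]
[3, 2, 5, 4, 571]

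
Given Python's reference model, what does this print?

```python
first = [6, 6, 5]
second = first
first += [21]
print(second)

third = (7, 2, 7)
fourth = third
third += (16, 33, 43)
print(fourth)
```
[6, 6, 5, 21]
(7, 2, 7)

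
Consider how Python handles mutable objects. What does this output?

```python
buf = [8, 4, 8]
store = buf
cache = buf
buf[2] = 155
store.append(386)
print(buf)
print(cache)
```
[8, 4, 155, 386]
[8, 4, 155, 386]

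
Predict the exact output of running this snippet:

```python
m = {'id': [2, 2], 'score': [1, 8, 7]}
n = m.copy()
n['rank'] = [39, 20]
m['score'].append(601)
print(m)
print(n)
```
{'id': [2, 2], 'score': [1, 8, 7, 601]}
{'id': [2, 2], 'score': [1, 8, 7, 601], 'rank': [39, 20]}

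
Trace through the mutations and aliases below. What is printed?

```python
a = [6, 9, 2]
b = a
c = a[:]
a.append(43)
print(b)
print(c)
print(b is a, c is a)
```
[6, 9, 2, 43]
[6, 9, 2]
True False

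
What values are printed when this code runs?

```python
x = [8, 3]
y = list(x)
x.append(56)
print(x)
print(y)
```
[8, 3, 56]
[8, 3]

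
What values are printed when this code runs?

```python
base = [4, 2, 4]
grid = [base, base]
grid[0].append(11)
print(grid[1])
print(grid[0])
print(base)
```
[4, 2, 4, 11]
[4, 2, 4, 11]
[4, 2, 4, 11]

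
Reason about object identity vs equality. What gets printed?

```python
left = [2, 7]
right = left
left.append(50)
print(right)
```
[2, 7, 50]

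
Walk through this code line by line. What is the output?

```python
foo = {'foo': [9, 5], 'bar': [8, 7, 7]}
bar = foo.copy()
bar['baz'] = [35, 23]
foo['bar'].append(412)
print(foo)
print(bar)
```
{'foo': [9, 5], 'bar': [8, 7, 7, 412]}
{'foo': [9, 5], 'bar': [8, 7, 7, 412], 'baz': [35, 23]}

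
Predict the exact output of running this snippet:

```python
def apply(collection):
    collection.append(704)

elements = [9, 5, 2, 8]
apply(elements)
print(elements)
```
[9, 5, 2, 8, 704]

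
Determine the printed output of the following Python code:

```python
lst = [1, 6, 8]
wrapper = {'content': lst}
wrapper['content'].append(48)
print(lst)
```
[1, 6, 8, 48]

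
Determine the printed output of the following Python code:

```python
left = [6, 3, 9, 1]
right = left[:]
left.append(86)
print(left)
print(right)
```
[6, 3, 9, 1, 86]
[6, 3, 9, 1]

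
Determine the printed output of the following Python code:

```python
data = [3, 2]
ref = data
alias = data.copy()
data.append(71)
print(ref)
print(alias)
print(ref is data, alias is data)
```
[3, 2, 71]
[3, 2]
True False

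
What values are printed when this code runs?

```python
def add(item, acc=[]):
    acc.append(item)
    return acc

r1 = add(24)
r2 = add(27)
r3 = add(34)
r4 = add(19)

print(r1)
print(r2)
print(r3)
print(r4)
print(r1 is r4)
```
[24, 27, 34, 19]
[24, 27, 34, 19]
[24, 27, 34, 19]
[24, 27, 34, 19]
True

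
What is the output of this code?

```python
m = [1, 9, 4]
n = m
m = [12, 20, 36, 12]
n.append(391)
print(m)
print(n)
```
[12, 20, 36, 12]
[1, 9, 4, 391]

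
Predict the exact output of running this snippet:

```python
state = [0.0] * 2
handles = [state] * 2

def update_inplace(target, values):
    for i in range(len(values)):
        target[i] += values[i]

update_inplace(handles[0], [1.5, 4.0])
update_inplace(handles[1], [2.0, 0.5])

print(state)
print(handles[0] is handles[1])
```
[3.5, 4.5]
True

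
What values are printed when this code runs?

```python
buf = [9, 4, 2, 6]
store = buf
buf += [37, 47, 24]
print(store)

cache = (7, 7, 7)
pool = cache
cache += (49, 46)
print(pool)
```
[9, 4, 2, 6, 37, 47, 24]
(7, 7, 7)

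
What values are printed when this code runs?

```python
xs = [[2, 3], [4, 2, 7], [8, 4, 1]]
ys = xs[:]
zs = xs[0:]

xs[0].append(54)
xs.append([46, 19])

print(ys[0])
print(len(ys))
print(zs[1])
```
[2, 3, 54]
3
[4, 2, 7]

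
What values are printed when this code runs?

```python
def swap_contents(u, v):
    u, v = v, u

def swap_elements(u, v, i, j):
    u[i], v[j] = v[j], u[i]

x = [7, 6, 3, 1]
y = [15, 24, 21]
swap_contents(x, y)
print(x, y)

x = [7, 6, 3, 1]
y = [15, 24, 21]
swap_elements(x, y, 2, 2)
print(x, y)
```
[7, 6, 3, 1] [15, 24, 21]
[7, 6, 21, 1] [15, 24, 3]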